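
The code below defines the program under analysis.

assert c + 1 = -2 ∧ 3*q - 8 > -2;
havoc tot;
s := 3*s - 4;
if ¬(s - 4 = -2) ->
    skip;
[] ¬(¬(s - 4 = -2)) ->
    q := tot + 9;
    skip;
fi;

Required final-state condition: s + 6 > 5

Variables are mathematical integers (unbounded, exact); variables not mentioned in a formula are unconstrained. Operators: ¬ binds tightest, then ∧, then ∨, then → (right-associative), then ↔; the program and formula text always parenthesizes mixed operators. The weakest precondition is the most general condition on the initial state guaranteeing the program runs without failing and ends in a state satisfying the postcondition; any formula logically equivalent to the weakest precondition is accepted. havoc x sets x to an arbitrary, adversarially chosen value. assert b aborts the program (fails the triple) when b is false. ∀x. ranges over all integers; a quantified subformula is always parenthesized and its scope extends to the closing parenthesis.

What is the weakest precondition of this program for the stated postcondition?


Working backward. After the program, the postcondition s + 6 > 5 must hold; in canonical form it is s > -1.
Then branch requires s > -1; else branch requires s > -1.
Before the if: ((¬(s = 2)) → s > -1) ∧ (s = 2 → s > -1)
Before s := 3*s - 4: ((¬(3*s = 6)) → 3*s > 3) ∧ (3*s = 6 → 3*s > 3)
Before havoc tot: ((¬(3*s = 6)) → 3*s > 3) ∧ (3*s = 6 → 3*s > 3)
Before assert c + 1 = -2 ∧ 3*q - 8 > -2: c = -3 ∧ 3*q > 6 ∧ ((¬(3*s = 6)) → 3*s > 3) ∧ (3*s = 6 → 3*s > 3)
Answer: WP = c = -3 ∧ 3*q > 6 ∧ ((¬(3*s = 6)) → 3*s > 3) ∧ (3*s = 6 → 3*s > 3)


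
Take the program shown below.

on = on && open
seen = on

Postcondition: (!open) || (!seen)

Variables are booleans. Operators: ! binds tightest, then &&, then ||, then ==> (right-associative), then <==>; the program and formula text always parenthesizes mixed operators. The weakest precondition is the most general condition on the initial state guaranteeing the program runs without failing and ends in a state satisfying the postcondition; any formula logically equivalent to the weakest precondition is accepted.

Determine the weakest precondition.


Working backward. After the program, (!open) || (!seen) must hold.
Before seen := on: (!open) || (!on)
Before on := on && open: (!open) || (!(on && open))
Answer: WP = (!open) || (!(on && open))


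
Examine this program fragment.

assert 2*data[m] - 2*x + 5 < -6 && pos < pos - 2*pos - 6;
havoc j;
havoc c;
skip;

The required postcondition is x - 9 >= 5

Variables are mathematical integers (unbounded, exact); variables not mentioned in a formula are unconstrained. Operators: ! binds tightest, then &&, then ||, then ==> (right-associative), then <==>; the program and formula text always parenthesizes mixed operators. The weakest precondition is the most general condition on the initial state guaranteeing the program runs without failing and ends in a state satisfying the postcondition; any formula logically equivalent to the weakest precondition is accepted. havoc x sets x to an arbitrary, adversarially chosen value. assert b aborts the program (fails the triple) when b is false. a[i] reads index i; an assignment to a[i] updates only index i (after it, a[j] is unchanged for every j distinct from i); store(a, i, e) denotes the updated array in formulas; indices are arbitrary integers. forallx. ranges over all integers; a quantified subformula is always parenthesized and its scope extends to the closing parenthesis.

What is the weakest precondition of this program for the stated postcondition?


Working backward. After the program, the postcondition x - 9 >= 5 must hold; in canonical form it is x >= 14.
Before skip: x >= 14
Before havoc c: x >= 14
Before havoc j: x >= 14
Before assert 2*data[m] - 2*x + 5 < -6 && pos < pos - 2*pos - 6: 2*data[m] < 2*x - 11 && 2*pos < -6 && x >= 14
Answer: WP = 2*data[m] < 2*x - 11 && 2*pos < -6 && x >= 14


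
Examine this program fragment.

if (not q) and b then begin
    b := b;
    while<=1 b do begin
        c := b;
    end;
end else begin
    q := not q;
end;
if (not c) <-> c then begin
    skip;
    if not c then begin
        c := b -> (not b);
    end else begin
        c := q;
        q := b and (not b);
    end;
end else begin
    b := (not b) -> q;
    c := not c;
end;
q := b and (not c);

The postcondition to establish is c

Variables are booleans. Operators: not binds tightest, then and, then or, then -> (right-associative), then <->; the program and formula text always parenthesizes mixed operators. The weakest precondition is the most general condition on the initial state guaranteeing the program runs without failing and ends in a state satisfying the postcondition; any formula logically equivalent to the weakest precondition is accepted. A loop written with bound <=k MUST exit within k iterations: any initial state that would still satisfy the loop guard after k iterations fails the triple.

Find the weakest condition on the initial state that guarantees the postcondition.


Working backward. After the program, c must hold.
Before q := b and (not c): c
Then branch requires ((not c) -> (b -> (not b))) and (c -> q); else branch requires not c.
Before the if: (((not c) <-> c) -> (((not c) -> (b -> (not b))) and (c -> q))) and ((not ((not c) <-> c)) -> (not c))
Then branch requires (b -> ((not b) and (((not b) <-> b) -> (((not b) -> (b -> (not b))) and (b -> q))) and ((not ((not b) <-> b)) -> (not b)))) and ((not b) -> ((((not c) <-> c) -> (((not c) -> (b -> (not b))) and (c -> q))) and ((not ((not c) <-> c)) -> (not c)))); else branch requires (((not c) <-> c) -> (((not c) -> (b -> (not b))) and (c -> (not q)))) and ((not ((not c) <-> c)) -> (not c)).
Before the if: (((not q) and b) -> ((b -> ((not b) and (((not b) <-> b) -> (((not b) -> (b -> (not b))) and (b -> q))) and ((not ((not b) <-> b)) -> (not b)))) and ((not b) -> ((((not c) <-> c) -> (((not c) -> (b -> (not b))) and (c -> q))) and ((not ((not c) <-> c)) -> (not c)))))) and ((not ((not q) and b)) -> ((((not c) <-> c) -> (((not c) -> (b -> (not b))) and (c -> (not q)))) and ((not ((not c) <-> c)) -> (not c))))
Answer: WP = (((not q) and b) -> ((b -> ((not b) and (((not b) <-> b) -> (((not b) -> (b -> (not b))) and (b -> q))) and ((not ((not b) <-> b)) -> (not b)))) and ((not b) -> ((((not c) <-> c) -> (((not c) -> (b -> (not b))) and (c -> q))) and ((not ((not c) <-> c)) -> (not c)))))) and ((not ((not q) and b)) -> ((((not c) <-> c) -> (((not c) -> (b -> (not b))) and (c -> (not q)))) and ((not ((not c) <-> c)) -> (not c))))


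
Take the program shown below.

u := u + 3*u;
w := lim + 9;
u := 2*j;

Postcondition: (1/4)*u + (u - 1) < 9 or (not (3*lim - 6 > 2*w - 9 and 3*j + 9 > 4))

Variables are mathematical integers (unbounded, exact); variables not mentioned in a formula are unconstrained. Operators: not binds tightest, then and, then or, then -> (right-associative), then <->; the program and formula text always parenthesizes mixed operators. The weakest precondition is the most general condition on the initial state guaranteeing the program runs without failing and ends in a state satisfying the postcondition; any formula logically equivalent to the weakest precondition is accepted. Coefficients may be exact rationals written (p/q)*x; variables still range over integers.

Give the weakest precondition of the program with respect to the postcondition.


Working backward. After the program, the postcondition (1/4)*u + (u - 1) < 9 or (not (3*lim - 6 > 2*w - 9 and 3*j + 9 > 4)) must hold; in canonical form it is (5/4)*u < 10 or (not (3*lim > 2*w - 3 and 3*j > -5)).
Before u := 2*j: (5/2)*j < 10 or (not (3*lim > 2*w - 3 and 3*j > -5))
Before w := lim + 9: (5/2)*j < 10 or (not (lim > 15 and 3*j > -5))
Before u := u + 3*u: (5/2)*j < 10 or (not (lim > 15 and 3*j > -5))
Answer: WP = (5/2)*j < 10 or (not (lim > 15 and 3*j > -5))


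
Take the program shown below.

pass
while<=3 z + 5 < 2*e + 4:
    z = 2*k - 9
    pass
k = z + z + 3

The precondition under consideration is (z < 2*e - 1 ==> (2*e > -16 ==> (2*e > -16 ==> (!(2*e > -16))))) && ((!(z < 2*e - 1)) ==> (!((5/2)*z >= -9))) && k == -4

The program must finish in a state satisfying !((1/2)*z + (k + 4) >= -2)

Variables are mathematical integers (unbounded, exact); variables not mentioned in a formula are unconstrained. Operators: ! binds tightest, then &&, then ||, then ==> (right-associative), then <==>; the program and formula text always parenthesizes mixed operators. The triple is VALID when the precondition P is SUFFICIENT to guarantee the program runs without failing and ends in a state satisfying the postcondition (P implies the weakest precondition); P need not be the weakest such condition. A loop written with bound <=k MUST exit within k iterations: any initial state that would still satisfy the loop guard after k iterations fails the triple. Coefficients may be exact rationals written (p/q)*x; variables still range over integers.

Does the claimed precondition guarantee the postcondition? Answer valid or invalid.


Working backward. After the program, the postcondition !((1/2)*z + (k + 4) >= -2) must hold; in canonical form it is !(k + (1/2)*z >= -6).
Before k := z + z + 3: !((5/2)*z >= -9)
Before the loop (bound <=3), unroll the exhaustion recursion (WP_0 = exit-now case; WP_j = one more guarded iteration, up to j = 3):
  WP_0: (!(z < 2*e - 1)) && (!((5/2)*z >= -9))
  WP_1: (z < 2*e - 1 ==> ((!(2*k < 2*e + 8)) && (!(5*k >= 27/2)))) && ((!(z < 2*e - 1)) ==> (!((5/2)*z >= -9)))
  WP_2: (z < 2*e - 1 ==> ((2*k < 2*e + 8 ==> ((!(2*k < 2*e + 8)) && (!(5*k >= 27/2)))) && ((!(2*k < 2*e + 8)) ==> (!(5*k >= 27/2))))) && ((!(z < 2*e - 1)) ==> (!((5/2)*z >= -9)))
  WP_3: (z < 2*e - 1 ==> ((2*k < 2*e + 8 ==> ((2*k < 2*e + 8 ==> ((!(2*k < 2*e + 8)) && (!(5*k >= 27/2)))) && ((!(2*k < 2*e + 8)) ==> (!(5*k >= 27/2))))) && ((!(2*k < 2*e + 8)) ==> (!(5*k >= 27/2))))) && ((!(z < 2*e - 1)) ==> (!((5/2)*z >= -9)))
So before the loop: (z < 2*e - 1 ==> ((2*k < 2*e + 8 ==> ((2*k < 2*e + 8 ==> ((!(2*k < 2*e + 8)) && (!(5*k >= 27/2)))) && ((!(2*k < 2*e + 8)) ==> (!(5*k >= 27/2))))) && ((!(2*k < 2*e + 8)) ==> (!(5*k >= 27/2))))) && ((!(z < 2*e - 1)) ==> (!((5/2)*z >= -9)))
Before skip: (z < 2*e - 1 ==> ((2*k < 2*e + 8 ==> ((2*k < 2*e + 8 ==> ((!(2*k < 2*e + 8)) && (!(5*k >= 27/2)))) && ((!(2*k < 2*e + 8)) ==> (!(5*k >= 27/2))))) && ((!(2*k < 2*e + 8)) ==> (!(5*k >= 27/2))))) && ((!(z < 2*e - 1)) ==> (!((5/2)*z >= -9)))
The weakest precondition is (z < 2*e - 1 ==> ((2*k < 2*e + 8 ==> ((2*k < 2*e + 8 ==> ((!(2*k < 2*e + 8)) && (!(5*k >= 27/2)))) && ((!(2*k < 2*e + 8)) ==> (!(5*k >= 27/2))))) && ((!(2*k < 2*e + 8)) ==> (!(5*k >= 27/2))))) && ((!(z < 2*e - 1)) ==> (!((5/2)*z >= -9))).
Check whether (z < 2*e - 1 ==> (2*e > -16 ==> (2*e > -16 ==> (!(2*e > -16))))) && ((!(z < 2*e - 1)) ==> (!((5/2)*z >= -9))) && k == -4 implies it.
Every state satisfying the precondition satisfies the weakest precondition: the implication holds.
Answer: valid


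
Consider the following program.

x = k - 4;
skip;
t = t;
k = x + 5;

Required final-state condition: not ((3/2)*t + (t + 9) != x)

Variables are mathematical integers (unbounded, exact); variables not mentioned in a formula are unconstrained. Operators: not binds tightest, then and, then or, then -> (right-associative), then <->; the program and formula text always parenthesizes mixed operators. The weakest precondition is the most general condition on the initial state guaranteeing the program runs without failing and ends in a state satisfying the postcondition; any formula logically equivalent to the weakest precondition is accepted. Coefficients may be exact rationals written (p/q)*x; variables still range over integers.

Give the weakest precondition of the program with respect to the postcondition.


Working backward. After the program, the postcondition not ((3/2)*t + (t + 9) != x) must hold; in canonical form it is not ((5/2)*t != x - 9).
Before k := x + 5: not ((5/2)*t != x - 9)
Before t := t: not ((5/2)*t != x - 9)
Before skip: not ((5/2)*t != x - 9)
Before x := k - 4: not ((5/2)*t != k - 13)
Answer: WP = not ((5/2)*t != k - 13)


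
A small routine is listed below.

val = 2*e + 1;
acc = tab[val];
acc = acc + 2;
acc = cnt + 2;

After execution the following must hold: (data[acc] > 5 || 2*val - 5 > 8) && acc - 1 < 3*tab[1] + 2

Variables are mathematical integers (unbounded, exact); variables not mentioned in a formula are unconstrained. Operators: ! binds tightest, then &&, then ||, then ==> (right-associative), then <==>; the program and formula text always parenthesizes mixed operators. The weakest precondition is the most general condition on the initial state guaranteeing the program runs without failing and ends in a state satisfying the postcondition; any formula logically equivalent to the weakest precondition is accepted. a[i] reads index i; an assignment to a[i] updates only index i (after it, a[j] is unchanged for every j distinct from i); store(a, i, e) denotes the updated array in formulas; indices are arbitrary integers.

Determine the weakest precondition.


Working backward. After the program, the postcondition (data[acc] > 5 || 2*val - 5 > 8) && acc - 1 < 3*tab[1] + 2 must hold; in canonical form it is (data[acc] > 5 || 2*val > 13) && acc < 3*tab[1] + 3.
Before acc := cnt + 2: (data[cnt + 2] > 5 || 2*val > 13) && cnt < 3*tab[1] + 1
Before acc := acc + 2: (data[cnt + 2] > 5 || 2*val > 13) && cnt < 3*tab[1] + 1
Before acc := tab[val]: (data[cnt + 2] > 5 || 2*val > 13) && cnt < 3*tab[1] + 1
Before val := 2*e + 1: (data[cnt + 2] > 5 || 4*e > 11) && cnt < 3*tab[1] + 1
Answer: WP = (data[cnt + 2] > 5 || 4*e > 11) && cnt < 3*tab[1] + 1


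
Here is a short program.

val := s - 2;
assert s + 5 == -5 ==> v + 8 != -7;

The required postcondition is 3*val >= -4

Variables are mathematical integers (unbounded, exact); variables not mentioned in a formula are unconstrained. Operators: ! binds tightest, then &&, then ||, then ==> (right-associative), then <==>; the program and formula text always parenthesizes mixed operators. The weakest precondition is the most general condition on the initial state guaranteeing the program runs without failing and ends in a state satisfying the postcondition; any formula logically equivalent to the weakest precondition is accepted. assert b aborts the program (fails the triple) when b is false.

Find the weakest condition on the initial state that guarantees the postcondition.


Working backward. After the program, 3*val >= -4 must hold.
Before assert s + 5 == -5 ==> v + 8 != -7: (s == -10 ==> v != -15) && 3*val >= -4
Before val := s - 2: (s == -10 ==> v != -15) && 3*s >= 2
Answer: WP = (s == -10 ==> v != -15) && 3*s >= 2


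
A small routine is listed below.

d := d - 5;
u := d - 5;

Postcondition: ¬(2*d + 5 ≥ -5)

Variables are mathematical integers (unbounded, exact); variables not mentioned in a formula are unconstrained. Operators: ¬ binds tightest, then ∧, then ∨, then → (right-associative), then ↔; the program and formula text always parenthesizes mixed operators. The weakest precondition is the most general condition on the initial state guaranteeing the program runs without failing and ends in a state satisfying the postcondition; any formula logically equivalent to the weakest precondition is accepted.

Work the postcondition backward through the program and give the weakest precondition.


Working backward. After the program, the postcondition ¬(2*d + 5 ≥ -5) must hold; in canonical form it is ¬(2*d ≥ -10).
Before u := d - 5: ¬(2*d ≥ -10)
Before d := d - 5: ¬(2*d ≥ 0)
Answer: WP = ¬(2*d ≥ 0)


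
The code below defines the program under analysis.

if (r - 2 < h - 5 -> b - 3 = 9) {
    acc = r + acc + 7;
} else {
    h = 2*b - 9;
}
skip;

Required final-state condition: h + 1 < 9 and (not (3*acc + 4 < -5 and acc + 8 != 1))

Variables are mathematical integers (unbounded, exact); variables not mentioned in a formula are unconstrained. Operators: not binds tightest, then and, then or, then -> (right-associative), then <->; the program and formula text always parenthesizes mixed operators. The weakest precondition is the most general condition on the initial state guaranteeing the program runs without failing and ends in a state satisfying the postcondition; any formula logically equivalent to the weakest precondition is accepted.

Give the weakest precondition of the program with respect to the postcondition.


Working backward. After the program, the postcondition h + 1 < 9 and (not (3*acc + 4 < -5 and acc + 8 != 1)) must hold; in canonical form it is h < 8 and (not (3*acc < -9 and acc != -7)).
Before skip: h < 8 and (not (3*acc < -9 and acc != -7))
Then branch requires h < 8 and (not (3*acc + 3*r < -30 and acc + r != -14)); else branch requires 2*b < 17 and (not (3*acc < -9 and acc != -7)).
Before the if: ((r < h - 3 -> b = 12) -> (h < 8 and (not (3*acc + 3*r < -30 and acc + r != -14)))) and ((not (r < h - 3 -> b = 12)) -> (2*b < 17 and (not (3*acc < -9 and acc != -7))))
Answer: WP = ((r < h - 3 -> b = 12) -> (h < 8 and (not (3*acc + 3*r < -30 and acc + r != -14)))) and ((not (r < h - 3 -> b = 12)) -> (2*b < 17 and (not (3*acc < -9 and acc != -7))))


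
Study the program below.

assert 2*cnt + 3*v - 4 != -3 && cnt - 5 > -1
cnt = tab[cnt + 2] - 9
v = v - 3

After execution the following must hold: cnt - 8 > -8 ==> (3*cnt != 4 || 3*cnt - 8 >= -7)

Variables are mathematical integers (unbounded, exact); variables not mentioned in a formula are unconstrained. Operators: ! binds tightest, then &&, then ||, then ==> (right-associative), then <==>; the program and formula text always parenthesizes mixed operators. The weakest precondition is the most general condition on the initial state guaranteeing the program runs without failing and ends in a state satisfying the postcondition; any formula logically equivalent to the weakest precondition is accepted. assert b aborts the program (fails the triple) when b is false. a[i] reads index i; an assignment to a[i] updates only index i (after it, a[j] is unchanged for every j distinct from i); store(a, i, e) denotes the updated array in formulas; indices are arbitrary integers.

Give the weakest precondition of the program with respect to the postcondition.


Working backward. After the program, the postcondition cnt - 8 > -8 ==> (3*cnt != 4 || 3*cnt - 8 >= -7) must hold; in canonical form it is cnt > 0 ==> (3*cnt != 4 || 3*cnt >= 1).
Before v := v - 3: cnt > 0 ==> (3*cnt != 4 || 3*cnt >= 1)
Before cnt := tab[cnt + 2] - 9: tab[cnt + 2] > 9 ==> (3*tab[cnt + 2] != 31 || 3*tab[cnt + 2] >= 28)
Before assert 2*cnt + 3*v - 4 != -3 && cnt - 5 > -1: 2*cnt + 3*v != 1 && cnt > 4 && (tab[cnt + 2] > 9 ==> (3*tab[cnt + 2] != 31 || 3*tab[cnt + 2] >= 28))
Answer: WP = 2*cnt + 3*v != 1 && cnt > 4 && (tab[cnt + 2] > 9 ==> (3*tab[cnt + 2] != 31 || 3*tab[cnt + 2] >= 28))


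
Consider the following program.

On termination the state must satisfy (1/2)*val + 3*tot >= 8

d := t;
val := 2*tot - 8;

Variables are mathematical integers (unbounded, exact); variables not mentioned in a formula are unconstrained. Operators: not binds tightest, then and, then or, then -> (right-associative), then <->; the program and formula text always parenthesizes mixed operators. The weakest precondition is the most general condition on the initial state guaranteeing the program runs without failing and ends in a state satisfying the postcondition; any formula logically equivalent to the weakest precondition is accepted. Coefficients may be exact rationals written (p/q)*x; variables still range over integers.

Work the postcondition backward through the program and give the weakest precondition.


Working backward. After the program, the postcondition (1/2)*val + 3*tot >= 8 must hold; in canonical form it is 3*tot + (1/2)*val >= 8.
Before val := 2*tot - 8: 4*tot >= 12
Before d := t: 4*tot >= 12
Answer: WP = 4*tot >= 12


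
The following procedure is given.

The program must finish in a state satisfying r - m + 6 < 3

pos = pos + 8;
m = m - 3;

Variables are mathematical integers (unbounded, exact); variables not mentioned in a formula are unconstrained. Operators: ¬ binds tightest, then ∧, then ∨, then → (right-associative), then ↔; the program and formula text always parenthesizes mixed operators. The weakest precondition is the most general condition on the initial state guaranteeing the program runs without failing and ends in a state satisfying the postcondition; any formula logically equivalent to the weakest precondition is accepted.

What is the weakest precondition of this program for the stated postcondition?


Working backward. After the program, the postcondition r - m + 6 < 3 must hold; in canonical form it is r < m - 3.
Before m := m - 3: r < m - 6
Before pos := pos + 8: r < m - 6
Answer: WP = r < m - 6


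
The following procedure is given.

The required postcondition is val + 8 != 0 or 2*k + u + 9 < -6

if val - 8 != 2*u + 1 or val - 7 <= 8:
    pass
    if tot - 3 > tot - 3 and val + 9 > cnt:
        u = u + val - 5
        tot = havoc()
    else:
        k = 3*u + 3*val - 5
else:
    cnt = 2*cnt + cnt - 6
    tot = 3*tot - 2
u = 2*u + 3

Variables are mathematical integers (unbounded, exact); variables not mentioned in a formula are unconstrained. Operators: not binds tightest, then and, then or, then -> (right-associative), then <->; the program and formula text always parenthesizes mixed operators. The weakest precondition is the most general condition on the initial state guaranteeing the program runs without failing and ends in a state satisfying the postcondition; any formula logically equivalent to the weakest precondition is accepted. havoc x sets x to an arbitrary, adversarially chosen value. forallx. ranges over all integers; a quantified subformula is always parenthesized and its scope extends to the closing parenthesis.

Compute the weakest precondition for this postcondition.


Working backward. After the program, the postcondition val + 8 != 0 or 2*k + u + 9 < -6 must hold; in canonical form it is val != -8 or 2*k + u < -15.
Before u := 2*u + 3: val != -8 or 2*k + 2*u < -18
Then branch requires val != -8 or 8*u + 6*val < -8; else branch requires val != -8 or 2*k + 2*u < -18.
Before the if: ((val != 2*u + 9 or val <= 15) -> (val != -8 or 8*u + 6*val < -8)) and ((not (val != 2*u + 9 or val <= 15)) -> (val != -8 or 2*k + 2*u < -18))
Answer: WP = ((val != 2*u + 9 or val <= 15) -> (val != -8 or 8*u + 6*val < -8)) and ((not (val != 2*u + 9 or val <= 15)) -> (val != -8 or 2*k + 2*u < -18))


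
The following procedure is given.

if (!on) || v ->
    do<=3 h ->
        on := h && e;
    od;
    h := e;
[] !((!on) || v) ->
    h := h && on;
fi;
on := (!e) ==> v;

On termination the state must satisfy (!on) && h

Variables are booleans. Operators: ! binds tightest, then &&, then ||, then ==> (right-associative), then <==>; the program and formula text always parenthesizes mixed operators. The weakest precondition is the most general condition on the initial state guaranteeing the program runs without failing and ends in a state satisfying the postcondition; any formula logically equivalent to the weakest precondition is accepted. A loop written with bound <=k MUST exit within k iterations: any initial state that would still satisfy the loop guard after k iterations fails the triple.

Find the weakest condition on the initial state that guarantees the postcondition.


Working backward. After the program, (!on) && h must hold.
Before on := (!e) ==> v: (!((!e) ==> v)) && h
Then branch requires (h ==> ((h ==> ((h ==> ((!h) && (!((!e) ==> v)) && e)) && ((!h) ==> ((!((!e) ==> v)) && e)))) && ((!h) ==> ((!((!e) ==> v)) && e)))) && ((!h) ==> ((!((!e) ==> v)) && e)); else branch requires (!((!e) ==> v)) && h && on.
Before the if: (((!on) || v) ==> ((h ==> ((h ==> ((h ==> ((!h) && (!((!e) ==> v)) && e)) && ((!h) ==> ((!((!e) ==> v)) && e)))) && ((!h) ==> ((!((!e) ==> v)) && e)))) && ((!h) ==> ((!((!e) ==> v)) && e)))) && ((!((!on) || v)) ==> ((!((!e) ==> v)) && h && on))
Answer: WP = (((!on) || v) ==> ((h ==> ((h ==> ((h ==> ((!h) && (!((!e) ==> v)) && e)) && ((!h) ==> ((!((!e) ==> v)) && e)))) && ((!h) ==> ((!((!e) ==> v)) && e)))) && ((!h) ==> ((!((!e) ==> v)) && e)))) && ((!((!on) || v)) ==> ((!((!e) ==> v)) && h && on))


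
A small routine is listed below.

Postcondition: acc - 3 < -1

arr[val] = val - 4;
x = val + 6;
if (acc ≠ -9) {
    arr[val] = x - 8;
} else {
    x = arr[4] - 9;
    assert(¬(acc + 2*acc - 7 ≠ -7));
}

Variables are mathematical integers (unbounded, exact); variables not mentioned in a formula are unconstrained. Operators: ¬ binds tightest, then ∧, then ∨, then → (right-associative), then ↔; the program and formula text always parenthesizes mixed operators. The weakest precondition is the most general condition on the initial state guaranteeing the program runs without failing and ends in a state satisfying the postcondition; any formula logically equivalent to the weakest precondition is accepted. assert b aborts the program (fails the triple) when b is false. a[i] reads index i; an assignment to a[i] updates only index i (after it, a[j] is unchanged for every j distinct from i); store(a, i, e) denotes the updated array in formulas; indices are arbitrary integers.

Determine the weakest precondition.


Working backward. After the program, the postcondition acc - 3 < -1 must hold; in canonical form it is acc < 2.
Then branch requires acc < 2; else branch requires (¬(3*acc ≠ 0)) ∧ acc < 2.
Before the if: (acc ≠ -9 → acc < 2) ∧ ((¬(acc ≠ -9)) → ((¬(3*acc ≠ 0)) ∧ acc < 2))
Before x := val + 6: (acc ≠ -9 → acc < 2) ∧ ((¬(acc ≠ -9)) → ((¬(3*acc ≠ 0)) ∧ acc < 2))
Before arr[val] := val - 4: (acc ≠ -9 → acc < 2) ∧ ((¬(acc ≠ -9)) → ((¬(3*acc ≠ 0)) ∧ acc < 2))
Answer: WP = (acc ≠ -9 → acc < 2) ∧ ((¬(acc ≠ -9)) → ((¬(3*acc ≠ 0)) ∧ acc < 2))


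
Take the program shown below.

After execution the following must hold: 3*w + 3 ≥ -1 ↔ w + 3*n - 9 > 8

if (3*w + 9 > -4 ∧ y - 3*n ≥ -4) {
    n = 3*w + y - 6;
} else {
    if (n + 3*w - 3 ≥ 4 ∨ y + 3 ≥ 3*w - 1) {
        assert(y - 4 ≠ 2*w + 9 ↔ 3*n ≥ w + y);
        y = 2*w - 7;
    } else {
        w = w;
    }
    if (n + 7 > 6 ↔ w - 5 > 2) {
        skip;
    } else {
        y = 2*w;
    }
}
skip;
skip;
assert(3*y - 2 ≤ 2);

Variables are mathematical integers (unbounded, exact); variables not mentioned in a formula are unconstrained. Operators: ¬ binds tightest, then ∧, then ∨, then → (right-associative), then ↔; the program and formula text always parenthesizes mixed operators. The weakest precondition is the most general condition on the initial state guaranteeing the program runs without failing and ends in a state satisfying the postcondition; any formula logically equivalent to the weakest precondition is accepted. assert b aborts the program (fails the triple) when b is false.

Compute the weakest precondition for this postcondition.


Working backward. After the program, the postcondition 3*w + 3 ≥ -1 ↔ w + 3*n - 9 > 8 must hold; in canonical form it is 3*w ≥ -4 ↔ 3*n + w > 17.
Before assert 3*y - 2 ≤ 2: 3*y ≤ 4 ∧ (3*w ≥ -4 ↔ 3*n + w > 17)
Before skip: 3*y ≤ 4 ∧ (3*w ≥ -4 ↔ 3*n + w > 17)
Before skip: 3*y ≤ 4 ∧ (3*w ≥ -4 ↔ 3*n + w > 17)
Then branch requires 3*y ≤ 4 ∧ (3*w ≥ -4 ↔ 10*w + 3*y > 35); else branch requires ((n + 3*w ≥ 7 ∨ y ≥ 3*w - 4) → ((y ≠ 2*w + 13 ↔ 3*n ≥ w + y) ∧ ((n > -1 ↔ w > 7) → (6*w ≤ 25 ∧ (3*w ≥ -4 ↔ 3*n + w > 17))) ∧ ((¬(n > -1 ↔ w > 7)) → (6*w ≤ 4 ∧ (3*w ≥ -4 ↔ 3*n + w > 17))))) ∧ ((¬(n + 3*w ≥ 7 ∨ y ≥ 3*w - 4)) → (((n > -1 ↔ w > 7) → (3*y ≤ 4 ∧ (3*w ≥ -4 ↔ 3*n + w > 17))) ∧ ((¬(n > -1 ↔ w > 7)) → (6*w ≤ 4 ∧ (3*w ≥ -4 ↔ 3*n + w > 17))))).
Before the if: ((3*w > -13 ∧ y ≥ 3*n - 4) → (3*y ≤ 4 ∧ (3*w ≥ -4 ↔ 10*w + 3*y > 35))) ∧ ((¬(3*w > -13 ∧ y ≥ 3*n - 4)) → (((n + 3*w ≥ 7 ∨ y ≥ 3*w - 4) → ((y ≠ 2*w + 13 ↔ 3*n ≥ w + y) ∧ ((n > -1 ↔ w > 7) → (6*w ≤ 25 ∧ (3*w ≥ -4 ↔ 3*n + w > 17))) ∧ ((¬(n > -1 ↔ w > 7)) → (6*w ≤ 4 ∧ (3*w ≥ -4 ↔ 3*n + w > 17))))) ∧ ((¬(n + 3*w ≥ 7 ∨ y ≥ 3*w - 4)) → (((n > -1 ↔ w > 7) → (3*y ≤ 4 ∧ (3*w ≥ -4 ↔ 3*n + w > 17))) ∧ ((¬(n > -1 ↔ w > 7)) → (6*w ≤ 4 ∧ (3*w ≥ -4 ↔ 3*n + w > 17)))))))
Answer: WP = ((3*w > -13 ∧ y ≥ 3*n - 4) → (3*y ≤ 4 ∧ (3*w ≥ -4 ↔ 10*w + 3*y > 35))) ∧ ((¬(3*w > -13 ∧ y ≥ 3*n - 4)) → (((n + 3*w ≥ 7 ∨ y ≥ 3*w - 4) → ((y ≠ 2*w + 13 ↔ 3*n ≥ w + y) ∧ ((n > -1 ↔ w > 7) → (6*w ≤ 25 ∧ (3*w ≥ -4 ↔ 3*n + w > 17))) ∧ ((¬(n > -1 ↔ w > 7)) → (6*w ≤ 4 ∧ (3*w ≥ -4 ↔ 3*n + w > 17))))) ∧ ((¬(n + 3*w ≥ 7 ∨ y ≥ 3*w - 4)) → (((n > -1 ↔ w > 7) → (3*y ≤ 4 ∧ (3*w ≥ -4 ↔ 3*n + w > 17))) ∧ ((¬(n > -1 ↔ w > 7)) → (6*w ≤ 4 ∧ (3*w ≥ -4 ↔ 3*n + w > 17)))))))


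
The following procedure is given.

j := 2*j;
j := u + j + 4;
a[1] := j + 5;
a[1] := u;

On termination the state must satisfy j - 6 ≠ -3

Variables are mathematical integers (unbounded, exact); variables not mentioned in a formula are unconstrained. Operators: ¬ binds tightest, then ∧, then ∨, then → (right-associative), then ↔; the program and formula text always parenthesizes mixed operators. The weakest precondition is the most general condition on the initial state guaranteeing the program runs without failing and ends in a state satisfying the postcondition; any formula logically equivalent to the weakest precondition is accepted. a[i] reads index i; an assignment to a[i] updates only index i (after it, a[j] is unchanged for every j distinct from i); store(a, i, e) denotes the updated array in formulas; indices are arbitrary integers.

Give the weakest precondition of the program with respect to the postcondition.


Working backward. After the program, the postcondition j - 6 ≠ -3 must hold; in canonical form it is j ≠ 3.
Before a[1] := u: j ≠ 3
Before a[1] := j + 5: j ≠ 3
Before j := u + j + 4: j + u ≠ -1
Before j := 2*j: 2*j + u ≠ -1
Answer: WP = 2*j + u ≠ -1


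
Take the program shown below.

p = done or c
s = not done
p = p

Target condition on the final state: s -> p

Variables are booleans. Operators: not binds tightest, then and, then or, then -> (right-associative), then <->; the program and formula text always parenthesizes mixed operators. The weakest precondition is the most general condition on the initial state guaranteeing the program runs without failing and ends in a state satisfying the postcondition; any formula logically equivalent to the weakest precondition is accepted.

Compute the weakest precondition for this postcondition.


Working backward. After the program, s -> p must hold.
Before p := p: s -> p
Before s := not done: (not done) -> p
Before p := done or c: (not done) -> (done or c)
Answer: WP = (not done) -> (done or c)


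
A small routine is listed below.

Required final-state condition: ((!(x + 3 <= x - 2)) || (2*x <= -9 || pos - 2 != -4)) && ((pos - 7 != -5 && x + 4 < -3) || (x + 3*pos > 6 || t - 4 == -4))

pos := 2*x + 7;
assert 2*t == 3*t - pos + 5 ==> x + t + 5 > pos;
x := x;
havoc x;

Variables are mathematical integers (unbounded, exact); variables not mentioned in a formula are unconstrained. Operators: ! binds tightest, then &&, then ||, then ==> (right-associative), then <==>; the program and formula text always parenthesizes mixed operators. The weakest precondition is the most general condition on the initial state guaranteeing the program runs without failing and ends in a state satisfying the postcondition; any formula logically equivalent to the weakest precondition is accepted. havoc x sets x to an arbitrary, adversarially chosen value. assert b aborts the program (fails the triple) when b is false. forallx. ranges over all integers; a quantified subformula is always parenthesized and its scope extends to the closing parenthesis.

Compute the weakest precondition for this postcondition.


Working backward. After the program, the postcondition ((!(x + 3 <= x - 2)) || (2*x <= -9 || pos - 2 != -4)) && ((pos - 7 != -5 && x + 4 < -3) || (x + 3*pos > 6 || t - 4 == -4)) must hold; in canonical form it is (pos != 2 && x < -7) || 3*pos + x > 6 || t == 0.
Before havoc x: forall x_1. ((pos != 2 && x_1 < -7) || 3*pos + x_1 > 6 || t == 0)
Before x := x: forall x_1. ((pos != 2 && x_1 < -7) || 3*pos + x_1 > 6 || t == 0)
Before assert 2*t == 3*t - pos + 5 ==> x + t + 5 > pos: (pos == t + 5 ==> t + x > pos - 5) && (forall x_1. ((pos != 2 && x_1 < -7) || 3*pos + x_1 > 6 || t == 0))
Before pos := 2*x + 7: (2*x == t - 2 ==> t > x + 2) && (forall x_1. ((2*x != -5 && x_1 < -7) || 6*x + x_1 > -15 || t == 0))
Answer: WP = (2*x == t - 2 ==> t > x + 2) && (forall x_1. ((2*x != -5 && x_1 < -7) || 6*x + x_1 > -15 || t == 0))


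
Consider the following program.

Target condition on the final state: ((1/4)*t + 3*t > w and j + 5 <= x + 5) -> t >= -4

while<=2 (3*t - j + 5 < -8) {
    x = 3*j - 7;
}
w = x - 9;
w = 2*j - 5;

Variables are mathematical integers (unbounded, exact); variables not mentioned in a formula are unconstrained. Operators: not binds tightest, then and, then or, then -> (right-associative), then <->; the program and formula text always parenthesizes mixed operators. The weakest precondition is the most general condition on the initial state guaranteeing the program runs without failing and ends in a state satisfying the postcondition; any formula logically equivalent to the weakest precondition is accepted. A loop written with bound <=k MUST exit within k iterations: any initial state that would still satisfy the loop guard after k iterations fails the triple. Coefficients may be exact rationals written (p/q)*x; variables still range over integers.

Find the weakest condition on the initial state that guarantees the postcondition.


Working backward. After the program, the postcondition ((1/4)*t + 3*t > w and j + 5 <= x + 5) -> t >= -4 must hold; in canonical form it is ((13/4)*t > w and j <= x) -> t >= -4.
Before w := 2*j - 5: ((13/4)*t > 2*j - 5 and j <= x) -> t >= -4
Before w := x - 9: ((13/4)*t > 2*j - 5 and j <= x) -> t >= -4
Before the loop (bound <=2), unroll the exhaustion recursion (WP_0 = exit-now case; WP_j = one more guarded iteration, up to j = 2):
  WP_0: (not (3*t < j - 13)) and (((13/4)*t > 2*j - 5 and j <= x) -> t >= -4)
  WP_1: (3*t < j - 13 -> ((not (3*t < j - 13)) and (((13/4)*t > 2*j - 5 and 2*j >= 7) -> t >= -4))) and ((not (3*t < j - 13)) -> (((13/4)*t > 2*j - 5 and j <= x) -> t >= -4))
  WP_2: (3*t < j - 13 -> ((3*t < j - 13 -> ((not (3*t < j - 13)) and (((13/4)*t > 2*j - 5 and 2*j >= 7) -> t >= -4))) and ((not (3*t < j - 13)) -> (((13/4)*t > 2*j - 5 and 2*j >= 7) -> t >= -4)))) and ((not (3*t < j - 13)) -> (((13/4)*t > 2*j - 5 and j <= x) -> t >= -4))
So before the loop: (3*t < j - 13 -> ((3*t < j - 13 -> ((not (3*t < j - 13)) and (((13/4)*t > 2*j - 5 and 2*j >= 7) -> t >= -4))) and ((not (3*t < j - 13)) -> (((13/4)*t > 2*j - 5 and 2*j >= 7) -> t >= -4)))) and ((not (3*t < j - 13)) -> (((13/4)*t > 2*j - 5 and j <= x) -> t >= -4))
Answer: WP = (3*t < j - 13 -> ((3*t < j - 13 -> ((not (3*t < j - 13)) and (((13/4)*t > 2*j - 5 and 2*j >= 7) -> t >= -4))) and ((not (3*t < j - 13)) -> (((13/4)*t > 2*j - 5 and 2*j >= 7) -> t >= -4)))) and ((not (3*t < j - 13)) -> (((13/4)*t > 2*j - 5 and j <= x) -> t >= -4))


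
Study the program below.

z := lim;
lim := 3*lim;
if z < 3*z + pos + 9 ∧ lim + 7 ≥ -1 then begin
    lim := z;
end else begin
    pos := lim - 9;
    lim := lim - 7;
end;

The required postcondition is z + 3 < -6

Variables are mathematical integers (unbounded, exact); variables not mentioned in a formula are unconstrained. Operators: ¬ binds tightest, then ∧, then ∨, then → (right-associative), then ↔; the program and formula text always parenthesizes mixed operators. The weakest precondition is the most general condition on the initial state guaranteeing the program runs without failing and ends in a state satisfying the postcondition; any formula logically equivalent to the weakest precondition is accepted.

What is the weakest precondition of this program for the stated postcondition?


Working backward. After the program, the postcondition z + 3 < -6 must hold; in canonical form it is z < -9.
Then branch requires z < -9; else branch requires z < -9.
Before the if: ((pos + 2*z > -9 ∧ lim ≥ -8) → z < -9) ∧ ((¬(pos + 2*z > -9 ∧ lim ≥ -8)) → z < -9)
Before lim := 3*lim: ((pos + 2*z > -9 ∧ 3*lim ≥ -8) → z < -9) ∧ ((¬(pos + 2*z > -9 ∧ 3*lim ≥ -8)) → z < -9)
Before z := lim: ((2*lim + pos > -9 ∧ 3*lim ≥ -8) → lim < -9) ∧ ((¬(2*lim + pos > -9 ∧ 3*lim ≥ -8)) → lim < -9)
Answer: WP = ((2*lim + pos > -9 ∧ 3*lim ≥ -8) → lim < -9) ∧ ((¬(2*lim + pos > -9 ∧ 3*lim ≥ -8)) → lim < -9)


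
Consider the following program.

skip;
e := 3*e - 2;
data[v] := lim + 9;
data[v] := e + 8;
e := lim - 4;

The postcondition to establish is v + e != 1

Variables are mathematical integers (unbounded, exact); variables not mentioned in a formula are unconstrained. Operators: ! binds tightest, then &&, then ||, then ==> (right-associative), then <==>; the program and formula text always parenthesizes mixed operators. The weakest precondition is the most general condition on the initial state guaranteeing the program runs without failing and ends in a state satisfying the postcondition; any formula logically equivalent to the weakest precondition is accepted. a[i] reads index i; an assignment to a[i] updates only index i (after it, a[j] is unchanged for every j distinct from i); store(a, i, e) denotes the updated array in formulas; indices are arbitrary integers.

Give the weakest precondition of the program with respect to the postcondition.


Working backward. After the program, the postcondition v + e != 1 must hold; in canonical form it is e + v != 1.
Before e := lim - 4: lim + v != 5
Before data[v] := e + 8: lim + v != 5
Before data[v] := lim + 9: lim + v != 5
Before e := 3*e - 2: lim + v != 5
Before skip: lim + v != 5
Answer: WP = lim + v != 5


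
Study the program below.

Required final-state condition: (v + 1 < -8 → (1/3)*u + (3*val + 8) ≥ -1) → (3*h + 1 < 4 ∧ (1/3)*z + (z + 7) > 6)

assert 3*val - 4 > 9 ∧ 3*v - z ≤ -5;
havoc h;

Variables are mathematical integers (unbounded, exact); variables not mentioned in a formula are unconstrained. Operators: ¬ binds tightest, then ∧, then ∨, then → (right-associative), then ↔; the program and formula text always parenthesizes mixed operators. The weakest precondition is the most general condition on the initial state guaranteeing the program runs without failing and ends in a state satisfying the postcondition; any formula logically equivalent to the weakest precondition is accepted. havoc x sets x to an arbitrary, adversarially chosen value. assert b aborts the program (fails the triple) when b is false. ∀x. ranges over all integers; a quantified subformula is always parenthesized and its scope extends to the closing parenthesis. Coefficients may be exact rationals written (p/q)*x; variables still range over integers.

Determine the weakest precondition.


Working backward. After the program, the postcondition (v + 1 < -8 → (1/3)*u + (3*val + 8) ≥ -1) → (3*h + 1 < 4 ∧ (1/3)*z + (z + 7) > 6) must hold; in canonical form it is (v < -9 → (1/3)*u + 3*val ≥ -9) → (3*h < 3 ∧ (4/3)*z > -1).
Before havoc h: ∀h_1. ((v < -9 → (1/3)*u + 3*val ≥ -9) → (3*h_1 < 3 ∧ (4/3)*z > -1))
Before assert 3*val - 4 > 9 ∧ 3*v - z ≤ -5: 3*val > 13 ∧ 3*v ≤ z - 5 ∧ (∀h_1. ((v < -9 → (1/3)*u + 3*val ≥ -9) → (3*h_1 < 3 ∧ (4/3)*z > -1)))
Answer: WP = 3*val > 13 ∧ 3*v ≤ z - 5 ∧ (∀h_1. ((v < -9 → (1/3)*u + 3*val ≥ -9) → (3*h_1 < 3 ∧ (4/3)*z > -1)))


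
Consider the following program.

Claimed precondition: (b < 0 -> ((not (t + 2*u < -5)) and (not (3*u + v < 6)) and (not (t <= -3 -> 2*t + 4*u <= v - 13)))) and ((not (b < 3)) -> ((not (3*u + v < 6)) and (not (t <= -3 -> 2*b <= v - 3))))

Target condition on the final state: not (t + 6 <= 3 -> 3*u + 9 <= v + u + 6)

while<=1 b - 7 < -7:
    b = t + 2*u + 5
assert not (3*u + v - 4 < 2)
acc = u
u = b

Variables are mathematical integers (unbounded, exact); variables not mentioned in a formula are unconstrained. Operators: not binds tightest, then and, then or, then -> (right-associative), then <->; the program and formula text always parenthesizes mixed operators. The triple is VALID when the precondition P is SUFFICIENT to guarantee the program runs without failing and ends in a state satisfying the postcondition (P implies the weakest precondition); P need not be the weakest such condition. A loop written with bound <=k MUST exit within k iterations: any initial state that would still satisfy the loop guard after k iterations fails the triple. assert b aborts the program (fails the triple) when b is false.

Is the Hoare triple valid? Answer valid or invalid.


Working backward. After the program, the postcondition not (t + 6 <= 3 -> 3*u + 9 <= v + u + 6) must hold; in canonical form it is not (t <= -3 -> 2*u <= v - 3).
Before u := b: not (t <= -3 -> 2*b <= v - 3)
Before acc := u: not (t <= -3 -> 2*b <= v - 3)
Before assert not (3*u + v - 4 < 2): (not (3*u + v < 6)) and (not (t <= -3 -> 2*b <= v - 3))
Before the loop (bound <=1), unroll the exhaustion recursion (WP_0 = exit-now case; WP_j = one more guarded iteration, up to j = 1):
  WP_0: (not (b < 0)) and (not (3*u + v < 6)) and (not (t <= -3 -> 2*b <= v - 3))
  WP_1: (b < 0 -> ((not (t + 2*u < -5)) and (not (3*u + v < 6)) and (not (t <= -3 -> 2*t + 4*u <= v - 13)))) and ((not (b < 0)) -> ((not (3*u + v < 6)) and (not (t <= -3 -> 2*b <= v - 3))))
So before the loop: (b < 0 -> ((not (t + 2*u < -5)) and (not (3*u + v < 6)) and (not (t <= -3 -> 2*t + 4*u <= v - 13)))) and ((not (b < 0)) -> ((not (3*u + v < 6)) and (not (t <= -3 -> 2*b <= v - 3))))
The weakest precondition is (b < 0 -> ((not (t + 2*u < -5)) and (not (3*u + v < 6)) and (not (t <= -3 -> 2*t + 4*u <= v - 13)))) and ((not (b < 0)) -> ((not (3*u + v < 6)) and (not (t <= -3 -> 2*b <= v - 3)))).
Check whether (b < 0 -> ((not (t + 2*u < -5)) and (not (3*u + v < 6)) and (not (t <= -3 -> 2*t + 4*u <= v - 13)))) and ((not (b < 3)) -> ((not (3*u + v < 6)) and (not (t <= -3 -> 2*b <= v - 3)))) implies it.
Countermodel: at the initial state b = 0, t = -3, u = 0, v = 0, the precondition holds but the weakest precondition fails.
Answer: invalid
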